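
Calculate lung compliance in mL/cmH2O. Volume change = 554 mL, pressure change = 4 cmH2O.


C = dV / dP
C = 554 / 4
C = 138.5 mL/cmH2O


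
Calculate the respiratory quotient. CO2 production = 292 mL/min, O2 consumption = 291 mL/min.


RQ = VCO2 / VO2
RQ = 292 / 291
RQ = 1.003


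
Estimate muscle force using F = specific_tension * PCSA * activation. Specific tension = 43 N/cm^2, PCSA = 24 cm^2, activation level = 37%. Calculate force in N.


F = sigma * PCSA * activation
F = 43 * 24 * 0.37
F = 381.8 N


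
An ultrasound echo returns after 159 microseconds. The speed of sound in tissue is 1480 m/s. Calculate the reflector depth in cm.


depth = c * t / 2
t = 159 us = 1.5900e-04 s
depth = 1480 * 1.5900e-04 / 2
depth = 0.11766 m = 11.766 cm


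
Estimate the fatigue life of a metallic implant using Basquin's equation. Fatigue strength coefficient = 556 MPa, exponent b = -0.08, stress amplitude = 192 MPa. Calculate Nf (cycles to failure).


sigma_a = sigma_f' * (2Nf)^b
2Nf = (sigma_a/sigma_f')^(1/b)
2Nf = (192/556)^(1/-0.08)
2Nf = 591792.61
Nf = 2.959e+05


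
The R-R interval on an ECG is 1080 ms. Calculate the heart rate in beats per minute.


HR = 60 / RR_interval(s)
RR = 1080 ms = 1.08 s
HR = 60 / 1.08 = 55.56 bpm


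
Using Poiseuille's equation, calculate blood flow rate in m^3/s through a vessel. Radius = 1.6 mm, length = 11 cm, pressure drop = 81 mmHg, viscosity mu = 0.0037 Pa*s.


Q = pi*r^4*dP / (8*mu*L)
r = 0.0016 m, L = 0.11 m
dP = 81 mmHg = 10799.082 Pa
Q = 6.8286e-05 m^3/s


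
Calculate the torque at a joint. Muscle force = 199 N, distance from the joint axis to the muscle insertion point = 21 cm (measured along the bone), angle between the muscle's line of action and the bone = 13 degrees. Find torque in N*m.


Torque = F * d * sin(theta)   (moment arm = d*sin(theta))
d = 21 cm = 0.21 m
Torque = 199 * 0.21 * sin(13)
Torque = 9.401 N*m


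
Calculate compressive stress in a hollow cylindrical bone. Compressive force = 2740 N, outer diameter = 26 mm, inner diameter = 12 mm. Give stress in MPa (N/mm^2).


A = pi*(r_o^2 - r_i^2)
r_o = 13 mm, r_i = 6 mm
A = 417.832 mm^2
sigma = F/A = 2740 / 417.832
sigma = 6.558 MPa


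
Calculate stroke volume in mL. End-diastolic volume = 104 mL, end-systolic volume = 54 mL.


SV = EDV - ESV
SV = 104 - 54
SV = 50 mL


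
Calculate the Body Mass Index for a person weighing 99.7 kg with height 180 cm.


BMI = weight / height^2
height = 180 cm = 1.8 m
BMI = 99.7 / 1.8^2
BMI = 30.77 kg/m^2


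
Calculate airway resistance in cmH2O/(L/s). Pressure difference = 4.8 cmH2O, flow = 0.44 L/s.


R = dP / flow
R = 4.8 / 0.44
R = 10.91 cmH2O/(L/s)


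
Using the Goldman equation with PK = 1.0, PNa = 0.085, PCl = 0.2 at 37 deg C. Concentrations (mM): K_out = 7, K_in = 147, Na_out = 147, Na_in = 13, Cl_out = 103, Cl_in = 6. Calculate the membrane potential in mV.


Vm = (RT/F)*ln((PK*Ko + PNa*Nao + PCl*Cli)/(PK*Ki + PNa*Nai + PCl*Clo))
Numer = 20.695, Denom = 168.705
Vm = -56.08 mV


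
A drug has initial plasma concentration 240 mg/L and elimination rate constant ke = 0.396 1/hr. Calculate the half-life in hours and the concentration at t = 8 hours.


t_half = ln(2) / ke = 0.693147 / 0.396 = 1.75 hr
C(t) = C0 * exp(-ke*t) = 240 * exp(-0.396*8)
C(8) = 10.1 mg/L


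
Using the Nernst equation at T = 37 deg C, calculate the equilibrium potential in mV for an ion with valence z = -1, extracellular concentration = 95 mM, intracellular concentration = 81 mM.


E = (RT/(zF)) * ln(C_out/C_in)
T = 37 + 273.15 = 310.15 K
E = (8.314 * 310.15 / (-1 * 96485)) * ln(95/81)
E = -4.261 mV


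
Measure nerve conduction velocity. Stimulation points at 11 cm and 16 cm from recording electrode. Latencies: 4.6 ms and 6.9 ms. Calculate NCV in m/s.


Distance = (16 - 11) / 100 = 0.05 m
dt = (6.9 - 4.6) / 1000 = 0.0023 s
NCV = dist / dt = 21.74 m/s


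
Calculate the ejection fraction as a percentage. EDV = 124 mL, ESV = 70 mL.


SV = EDV - ESV = 124 - 70 = 54 mL
EF = SV/EDV * 100 = 54/124 * 100
EF = 43.55%


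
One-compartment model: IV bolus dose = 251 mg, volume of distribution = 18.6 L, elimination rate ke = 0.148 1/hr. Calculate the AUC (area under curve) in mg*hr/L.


C0 = Dose/Vd = 251/18.6 = 13.4946 mg/L
AUC = C0/ke = 13.4946/0.148
AUC = 91.18 mg*hr/L


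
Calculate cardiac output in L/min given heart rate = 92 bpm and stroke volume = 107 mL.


CO = HR * SV
CO = 92 * 107 / 1000
CO = 9.844 L/min


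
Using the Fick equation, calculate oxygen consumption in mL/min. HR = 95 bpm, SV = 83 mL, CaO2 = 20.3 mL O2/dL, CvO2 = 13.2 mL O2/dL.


CO = HR*SV = 95*83/1000 = 7.885 L/min
a-v O2 diff = 20.3 - 13.2 = 7.1 mL/dL
VO2 = CO * (CaO2-CvO2) * 10 dL/L
VO2 = 7.885 * 7.1 * 10
VO2 = 559.8 mL/min


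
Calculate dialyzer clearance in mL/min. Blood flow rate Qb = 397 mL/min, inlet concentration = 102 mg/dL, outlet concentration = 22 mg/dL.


K = Qb * (Cb_in - Cb_out) / Cb_in
K = 397 * (102 - 22) / 102
K = 311.4 mL/min


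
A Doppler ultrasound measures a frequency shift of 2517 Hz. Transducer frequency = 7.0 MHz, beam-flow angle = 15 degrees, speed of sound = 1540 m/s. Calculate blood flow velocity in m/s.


v = fd * c / (2 * f0 * cos(theta))
v = 2517 * 1540 / (2 * 7.0000e+06 * cos(15))
v = 0.2866 m/s


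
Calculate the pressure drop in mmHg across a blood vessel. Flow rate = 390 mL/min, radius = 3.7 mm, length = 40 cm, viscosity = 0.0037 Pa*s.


dP = 8*mu*L*Q / (pi*r^4)
Q = 390 mL/min = 6.5e-06 m^3/s
dP = 130.71 Pa = 130.71 / 133.322 mmHg = 0.9804 mmHg


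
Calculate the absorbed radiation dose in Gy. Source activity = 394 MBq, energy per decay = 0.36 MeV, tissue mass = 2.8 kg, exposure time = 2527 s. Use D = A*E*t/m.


A = 394 MBq = 3.9400e+08 Bq
E = 0.36 MeV = 5.7672e-14 J
D = A*E*t/m = 3.9400e+08*5.7672e-14*2527/2.8
D = 0.02051 Gy


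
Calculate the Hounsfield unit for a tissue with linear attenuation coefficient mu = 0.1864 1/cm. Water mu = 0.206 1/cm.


HU = ((mu_tissue - mu_water) / mu_water) * 1000
HU = ((0.1864 - 0.206) / 0.206) * 1000
HU = -95.15


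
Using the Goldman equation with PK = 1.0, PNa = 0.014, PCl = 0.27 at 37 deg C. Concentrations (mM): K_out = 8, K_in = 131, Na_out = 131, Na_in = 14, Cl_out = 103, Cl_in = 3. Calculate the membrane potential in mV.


Vm = (RT/F)*ln((PK*Ko + PNa*Nao + PCl*Cli)/(PK*Ki + PNa*Nai + PCl*Clo))
Numer = 10.644, Denom = 159.006
Vm = -72.26 mV


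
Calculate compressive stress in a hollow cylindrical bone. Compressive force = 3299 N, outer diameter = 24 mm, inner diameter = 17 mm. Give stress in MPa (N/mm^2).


A = pi*(r_o^2 - r_i^2)
r_o = 12 mm, r_i = 8.5 mm
A = 225.409 mm^2
sigma = F/A = 3299 / 225.409
sigma = 14.64 MPa


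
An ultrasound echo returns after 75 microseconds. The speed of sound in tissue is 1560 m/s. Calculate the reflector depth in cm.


depth = c * t / 2
t = 75 us = 7.5000e-05 s
depth = 1560 * 7.5000e-05 / 2
depth = 0.0585 m = 5.85 cm


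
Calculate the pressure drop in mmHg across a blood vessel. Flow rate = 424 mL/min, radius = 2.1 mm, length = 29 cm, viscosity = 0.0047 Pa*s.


dP = 8*mu*L*Q / (pi*r^4)
Q = 424 mL/min = 7.06667e-06 m^3/s
dP = 1261.17 Pa = 1261.17 / 133.322 mmHg = 9.46 mmHg


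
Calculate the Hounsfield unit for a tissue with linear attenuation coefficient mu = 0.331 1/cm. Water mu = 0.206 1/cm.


HU = ((mu_tissue - mu_water) / mu_water) * 1000
HU = ((0.331 - 0.206) / 0.206) * 1000
HU = 606.8


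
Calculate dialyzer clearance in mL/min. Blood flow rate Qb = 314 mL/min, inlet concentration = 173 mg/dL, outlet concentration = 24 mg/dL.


K = Qb * (Cb_in - Cb_out) / Cb_in
K = 314 * (173 - 24) / 173
K = 270.4 mL/min


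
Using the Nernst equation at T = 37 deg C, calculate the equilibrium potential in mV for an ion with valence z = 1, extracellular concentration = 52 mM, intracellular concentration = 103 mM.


E = (RT/(zF)) * ln(C_out/C_in)
T = 37 + 273.15 = 310.15 K
E = (8.314 * 310.15 / (1 * 96485)) * ln(52/103)
E = -18.27 mV


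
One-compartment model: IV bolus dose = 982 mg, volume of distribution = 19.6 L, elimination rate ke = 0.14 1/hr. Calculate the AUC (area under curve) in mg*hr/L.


C0 = Dose/Vd = 982/19.6 = 50.102 mg/L
AUC = C0/ke = 50.102/0.14
AUC = 357.9 mg*hr/L


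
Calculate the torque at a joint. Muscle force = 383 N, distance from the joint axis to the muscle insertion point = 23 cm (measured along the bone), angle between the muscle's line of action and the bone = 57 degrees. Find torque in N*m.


Torque = F * d * sin(theta)   (moment arm = d*sin(theta))
d = 23 cm = 0.23 m
Torque = 383 * 0.23 * sin(57)
Torque = 73.88 N*m


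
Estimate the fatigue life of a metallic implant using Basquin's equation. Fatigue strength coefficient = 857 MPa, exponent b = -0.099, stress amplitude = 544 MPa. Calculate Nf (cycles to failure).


sigma_a = sigma_f' * (2Nf)^b
2Nf = (sigma_a/sigma_f')^(1/b)
2Nf = (544/857)^(1/-0.099)
2Nf = 98.572731
Nf = 49.29


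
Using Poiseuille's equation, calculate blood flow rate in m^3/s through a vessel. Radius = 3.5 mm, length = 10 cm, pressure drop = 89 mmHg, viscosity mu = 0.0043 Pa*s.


Q = pi*r^4*dP / (8*mu*L)
r = 0.0035 m, L = 0.1 m
dP = 89 mmHg = 11865.658 Pa
Q = 0.001626 m^3/s


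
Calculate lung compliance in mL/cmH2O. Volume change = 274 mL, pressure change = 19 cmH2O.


C = dV / dP
C = 274 / 19
C = 14.42 mL/cmH2O


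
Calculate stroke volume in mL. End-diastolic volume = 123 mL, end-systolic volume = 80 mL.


SV = EDV - ESV
SV = 123 - 80
SV = 43 mL


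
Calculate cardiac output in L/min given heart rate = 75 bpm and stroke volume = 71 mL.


CO = HR * SV
CO = 75 * 71 / 1000
CO = 5.325 L/min


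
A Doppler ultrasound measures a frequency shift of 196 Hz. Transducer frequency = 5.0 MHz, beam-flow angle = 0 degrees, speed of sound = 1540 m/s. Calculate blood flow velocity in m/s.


v = fd * c / (2 * f0 * cos(theta))
v = 196 * 1540 / (2 * 5.0000e+06 * cos(0))
v = 0.03018 m/s


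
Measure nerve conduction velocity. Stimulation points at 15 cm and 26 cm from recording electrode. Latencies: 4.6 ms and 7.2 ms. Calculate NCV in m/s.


Distance = (26 - 15) / 100 = 0.11 m
dt = (7.2 - 4.6) / 1000 = 0.0026 s
NCV = dist / dt = 42.31 m/s


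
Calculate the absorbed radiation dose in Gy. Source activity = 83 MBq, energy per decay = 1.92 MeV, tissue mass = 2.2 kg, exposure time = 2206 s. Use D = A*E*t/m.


A = 83 MBq = 8.3000e+07 Bq
E = 1.92 MeV = 3.07584e-13 J
D = A*E*t/m = 8.3000e+07*3.07584e-13*2206/2.2
D = 0.0256 Gy


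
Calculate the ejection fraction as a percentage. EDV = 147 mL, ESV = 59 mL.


SV = EDV - ESV = 147 - 59 = 88 mL
EF = SV/EDV * 100 = 88/147 * 100
EF = 59.86%


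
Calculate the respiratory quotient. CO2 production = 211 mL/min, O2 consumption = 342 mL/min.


RQ = VCO2 / VO2
RQ = 211 / 342
RQ = 0.617


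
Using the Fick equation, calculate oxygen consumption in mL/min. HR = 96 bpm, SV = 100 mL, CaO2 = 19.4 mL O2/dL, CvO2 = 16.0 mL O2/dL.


CO = HR*SV = 96*100/1000 = 9.6 L/min
a-v O2 diff = 19.4 - 16.0 = 3.4 mL/dL
VO2 = CO * (CaO2-CvO2) * 10 dL/L
VO2 = 9.6 * 3.4 * 10
VO2 = 326.4 mL/min


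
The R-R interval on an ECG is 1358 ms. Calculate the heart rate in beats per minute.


HR = 60 / RR_interval(s)
RR = 1358 ms = 1.358 s
HR = 60 / 1.358 = 44.18 bpm


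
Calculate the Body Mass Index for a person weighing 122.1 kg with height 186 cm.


BMI = weight / height^2
height = 186 cm = 1.86 m
BMI = 122.1 / 1.86^2
BMI = 35.29 kg/m^2


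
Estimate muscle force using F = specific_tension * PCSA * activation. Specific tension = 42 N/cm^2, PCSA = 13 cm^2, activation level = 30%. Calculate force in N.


F = sigma * PCSA * activation
F = 42 * 13 * 0.3
F = 163.8 N


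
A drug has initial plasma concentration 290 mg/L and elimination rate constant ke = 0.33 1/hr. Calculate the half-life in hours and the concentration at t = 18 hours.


t_half = ln(2) / ke = 0.693147 / 0.33 = 2.1 hr
C(t) = C0 * exp(-ke*t) = 290 * exp(-0.33*18)
C(18) = 0.7633 mg/L


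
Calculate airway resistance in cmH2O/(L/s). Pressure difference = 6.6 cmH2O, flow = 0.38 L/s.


R = dP / flow
R = 6.6 / 0.38
R = 17.37 cmH2O/(L/s)


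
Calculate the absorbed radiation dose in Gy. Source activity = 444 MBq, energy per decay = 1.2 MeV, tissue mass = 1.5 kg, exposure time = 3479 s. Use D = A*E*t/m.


A = 444 MBq = 4.4400e+08 Bq
E = 1.2 MeV = 1.9224e-13 J
D = A*E*t/m = 4.4400e+08*1.9224e-13*3479/1.5
D = 0.198 Gy


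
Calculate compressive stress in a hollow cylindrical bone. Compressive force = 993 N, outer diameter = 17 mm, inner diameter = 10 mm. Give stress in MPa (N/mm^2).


A = pi*(r_o^2 - r_i^2)
r_o = 8.5 mm, r_i = 5 mm
A = 148.44 mm^2
sigma = F/A = 993 / 148.44
sigma = 6.69 MPa


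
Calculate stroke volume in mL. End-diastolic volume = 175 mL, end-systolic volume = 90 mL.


SV = EDV - ESV
SV = 175 - 90
SV = 85 mL


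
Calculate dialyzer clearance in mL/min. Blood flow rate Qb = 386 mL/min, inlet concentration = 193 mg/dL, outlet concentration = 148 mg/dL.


K = Qb * (Cb_in - Cb_out) / Cb_in
K = 386 * (193 - 148) / 193
K = 90 mL/min


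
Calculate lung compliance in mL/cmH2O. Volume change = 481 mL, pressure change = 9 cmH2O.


C = dV / dP
C = 481 / 9
C = 53.44 mL/cmH2O


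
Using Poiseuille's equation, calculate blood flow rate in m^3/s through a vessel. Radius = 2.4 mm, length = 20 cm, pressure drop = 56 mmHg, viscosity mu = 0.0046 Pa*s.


Q = pi*r^4*dP / (8*mu*L)
r = 0.0024 m, L = 0.2 m
dP = 56 mmHg = 7466.032 Pa
Q = 1.0573e-04 m^3/s


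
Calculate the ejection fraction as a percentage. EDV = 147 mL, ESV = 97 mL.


SV = EDV - ESV = 147 - 97 = 50 mL
EF = SV/EDV * 100 = 50/147 * 100
EF = 34.01%


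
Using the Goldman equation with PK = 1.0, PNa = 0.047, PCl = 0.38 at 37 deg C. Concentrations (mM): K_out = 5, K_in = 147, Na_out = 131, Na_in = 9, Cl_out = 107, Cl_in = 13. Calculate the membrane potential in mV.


Vm = (RT/F)*ln((PK*Ko + PNa*Nao + PCl*Cli)/(PK*Ki + PNa*Nai + PCl*Clo))
Numer = 16.097, Denom = 188.083
Vm = -65.7 mV


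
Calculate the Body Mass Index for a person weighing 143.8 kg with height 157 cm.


BMI = weight / height^2
height = 157 cm = 1.57 m
BMI = 143.8 / 1.57^2
BMI = 58.34 kg/m^2


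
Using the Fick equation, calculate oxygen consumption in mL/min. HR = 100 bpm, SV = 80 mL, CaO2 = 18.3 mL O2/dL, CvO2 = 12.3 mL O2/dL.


CO = HR*SV = 100*80/1000 = 8 L/min
a-v O2 diff = 18.3 - 12.3 = 6 mL/dL
VO2 = CO * (CaO2-CvO2) * 10 dL/L
VO2 = 8 * 6 * 10
VO2 = 480 mL/min


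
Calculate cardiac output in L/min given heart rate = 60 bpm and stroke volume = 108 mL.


CO = HR * SV
CO = 60 * 108 / 1000
CO = 6.48 L/min


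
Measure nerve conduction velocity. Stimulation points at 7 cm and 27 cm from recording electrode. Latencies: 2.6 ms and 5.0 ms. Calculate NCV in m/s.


Distance = (27 - 7) / 100 = 0.2 m
dt = (5.0 - 2.6) / 1000 = 0.0024 s
NCV = dist / dt = 83.33 m/s


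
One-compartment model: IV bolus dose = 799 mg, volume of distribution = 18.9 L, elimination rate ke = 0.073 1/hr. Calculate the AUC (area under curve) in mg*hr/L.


C0 = Dose/Vd = 799/18.9 = 42.2751 mg/L
AUC = C0/ke = 42.2751/0.073
AUC = 579.1 mg*hr/L


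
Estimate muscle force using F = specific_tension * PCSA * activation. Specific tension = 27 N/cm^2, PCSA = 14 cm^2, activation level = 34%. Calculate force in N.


F = sigma * PCSA * activation
F = 27 * 14 * 0.34
F = 128.5 N


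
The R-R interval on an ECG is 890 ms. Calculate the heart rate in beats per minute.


HR = 60 / RR_interval(s)
RR = 890 ms = 0.89 s
HR = 60 / 0.89 = 67.42 bpm


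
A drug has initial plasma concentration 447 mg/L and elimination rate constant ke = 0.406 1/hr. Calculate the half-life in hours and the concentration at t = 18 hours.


t_half = ln(2) / ke = 0.693147 / 0.406 = 1.707 hr
C(t) = C0 * exp(-ke*t) = 447 * exp(-0.406*18)
C(18) = 0.2996 mg/L


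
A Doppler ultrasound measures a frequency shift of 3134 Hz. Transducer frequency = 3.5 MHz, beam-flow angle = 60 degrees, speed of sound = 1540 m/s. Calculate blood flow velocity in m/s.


v = fd * c / (2 * f0 * cos(theta))
v = 3134 * 1540 / (2 * 3.5000e+06 * cos(60))
v = 1.379 m/s


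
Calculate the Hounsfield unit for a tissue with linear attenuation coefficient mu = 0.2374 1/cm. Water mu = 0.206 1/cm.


HU = ((mu_tissue - mu_water) / mu_water) * 1000
HU = ((0.2374 - 0.206) / 0.206) * 1000
HU = 152.4


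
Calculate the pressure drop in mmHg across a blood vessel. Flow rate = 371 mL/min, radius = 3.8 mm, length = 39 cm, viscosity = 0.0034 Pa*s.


dP = 8*mu*L*Q / (pi*r^4)
Q = 371 mL/min = 6.18333e-06 m^3/s
dP = 100.132 Pa = 100.132 / 133.322 mmHg = 0.7511 mmHg


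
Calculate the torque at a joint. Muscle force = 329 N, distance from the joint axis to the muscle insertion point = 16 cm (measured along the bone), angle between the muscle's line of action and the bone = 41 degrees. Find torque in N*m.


Torque = F * d * sin(theta)   (moment arm = d*sin(theta))
d = 16 cm = 0.16 m
Torque = 329 * 0.16 * sin(41)
Torque = 34.53 N*m


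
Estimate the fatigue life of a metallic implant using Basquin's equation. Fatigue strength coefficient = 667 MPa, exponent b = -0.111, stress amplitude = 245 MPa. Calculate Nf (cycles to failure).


sigma_a = sigma_f' * (2Nf)^b
2Nf = (sigma_a/sigma_f')^(1/b)
2Nf = (245/667)^(1/-0.111)
2Nf = 8290.0338
Nf = 4145


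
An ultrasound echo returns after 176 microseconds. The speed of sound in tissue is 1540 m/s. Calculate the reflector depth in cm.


depth = c * t / 2
t = 176 us = 1.7600e-04 s
depth = 1540 * 1.7600e-04 / 2
depth = 0.13552 m = 13.552 cm


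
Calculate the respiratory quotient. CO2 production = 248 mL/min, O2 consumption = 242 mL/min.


RQ = VCO2 / VO2
RQ = 248 / 242
RQ = 1.025


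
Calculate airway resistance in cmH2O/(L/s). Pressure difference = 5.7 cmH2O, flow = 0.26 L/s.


R = dP / flow
R = 5.7 / 0.26
R = 21.92 cmH2O/(L/s)


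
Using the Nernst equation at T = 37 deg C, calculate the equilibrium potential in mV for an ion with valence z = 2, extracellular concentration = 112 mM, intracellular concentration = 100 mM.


E = (RT/(zF)) * ln(C_out/C_in)
T = 37 + 273.15 = 310.15 K
E = (8.314 * 310.15 / (2 * 96485)) * ln(112/100)
E = 1.514 mV


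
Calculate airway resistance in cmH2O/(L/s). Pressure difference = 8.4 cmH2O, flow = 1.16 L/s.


R = dP / flow
R = 8.4 / 1.16
R = 7.241 cmH2O/(L/s)


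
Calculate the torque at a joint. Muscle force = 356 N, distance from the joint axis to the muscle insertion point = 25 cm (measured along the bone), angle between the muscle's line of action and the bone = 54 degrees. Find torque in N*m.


Torque = F * d * sin(theta)   (moment arm = d*sin(theta))
d = 25 cm = 0.25 m
Torque = 356 * 0.25 * sin(54)
Torque = 72 N*m


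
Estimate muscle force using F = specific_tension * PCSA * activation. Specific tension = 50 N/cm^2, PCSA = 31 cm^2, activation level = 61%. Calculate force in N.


F = sigma * PCSA * activation
F = 50 * 31 * 0.61
F = 945.5 N


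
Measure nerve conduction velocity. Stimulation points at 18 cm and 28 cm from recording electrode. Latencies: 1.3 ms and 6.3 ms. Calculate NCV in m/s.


Distance = (28 - 18) / 100 = 0.1 m
dt = (6.3 - 1.3) / 1000 = 0.005 s
NCV = dist / dt = 20 m/s


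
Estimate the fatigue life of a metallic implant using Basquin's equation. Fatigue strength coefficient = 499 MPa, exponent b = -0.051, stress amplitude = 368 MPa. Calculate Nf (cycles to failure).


sigma_a = sigma_f' * (2Nf)^b
2Nf = (sigma_a/sigma_f')^(1/b)
2Nf = (368/499)^(1/-0.051)
2Nf = 391.91395
Nf = 196


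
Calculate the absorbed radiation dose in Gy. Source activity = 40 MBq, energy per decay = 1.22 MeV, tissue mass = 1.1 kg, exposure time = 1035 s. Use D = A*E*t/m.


A = 40 MBq = 4.0000e+07 Bq
E = 1.22 MeV = 1.95444e-13 J
D = A*E*t/m = 4.0000e+07*1.95444e-13*1035/1.1
D = 0.007356 Gy


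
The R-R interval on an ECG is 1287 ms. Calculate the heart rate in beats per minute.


HR = 60 / RR_interval(s)
RR = 1287 ms = 1.287 s
HR = 60 / 1.287 = 46.62 bpm


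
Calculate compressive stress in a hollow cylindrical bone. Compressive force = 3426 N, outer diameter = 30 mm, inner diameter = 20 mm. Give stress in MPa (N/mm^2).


A = pi*(r_o^2 - r_i^2)
r_o = 15 mm, r_i = 10 mm
A = 392.699 mm^2
sigma = F/A = 3426 / 392.699
sigma = 8.724 MPa


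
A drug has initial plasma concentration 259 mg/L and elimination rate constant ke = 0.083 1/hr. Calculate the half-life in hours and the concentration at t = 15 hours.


t_half = ln(2) / ke = 0.693147 / 0.083 = 8.351 hr
C(t) = C0 * exp(-ke*t) = 259 * exp(-0.083*15)
C(15) = 74.58 mg/L


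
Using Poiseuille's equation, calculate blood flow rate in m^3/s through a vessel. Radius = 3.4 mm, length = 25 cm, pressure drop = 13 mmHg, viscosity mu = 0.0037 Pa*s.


Q = pi*r^4*dP / (8*mu*L)
r = 0.0034 m, L = 0.25 m
dP = 13 mmHg = 1733.186 Pa
Q = 9.8328e-05 m^3/s


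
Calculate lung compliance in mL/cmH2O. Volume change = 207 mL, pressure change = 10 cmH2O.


C = dV / dP
C = 207 / 10
C = 20.7 mL/cmH2O


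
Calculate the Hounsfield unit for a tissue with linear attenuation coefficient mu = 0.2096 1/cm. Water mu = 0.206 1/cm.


HU = ((mu_tissue - mu_water) / mu_water) * 1000
HU = ((0.2096 - 0.206) / 0.206) * 1000
HU = 17.48


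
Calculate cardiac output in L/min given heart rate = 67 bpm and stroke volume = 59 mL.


CO = HR * SV
CO = 67 * 59 / 1000
CO = 3.953 L/min


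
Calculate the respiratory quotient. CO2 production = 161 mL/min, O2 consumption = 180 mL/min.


RQ = VCO2 / VO2
RQ = 161 / 180
RQ = 0.8944


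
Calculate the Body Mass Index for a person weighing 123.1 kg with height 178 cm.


BMI = weight / height^2
height = 178 cm = 1.78 m
BMI = 123.1 / 1.78^2
BMI = 38.85 kg/m^2


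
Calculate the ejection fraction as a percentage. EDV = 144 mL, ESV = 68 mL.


SV = EDV - ESV = 144 - 68 = 76 mL
EF = SV/EDV * 100 = 76/144 * 100
EF = 52.78%


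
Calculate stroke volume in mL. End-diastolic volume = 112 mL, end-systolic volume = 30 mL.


SV = EDV - ESV
SV = 112 - 30
SV = 82 mL


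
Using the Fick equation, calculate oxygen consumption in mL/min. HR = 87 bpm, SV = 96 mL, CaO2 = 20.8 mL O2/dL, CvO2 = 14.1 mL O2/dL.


CO = HR*SV = 87*96/1000 = 8.352 L/min
a-v O2 diff = 20.8 - 14.1 = 6.7 mL/dL
VO2 = CO * (CaO2-CvO2) * 10 dL/L
VO2 = 8.352 * 6.7 * 10
VO2 = 559.6 mL/min


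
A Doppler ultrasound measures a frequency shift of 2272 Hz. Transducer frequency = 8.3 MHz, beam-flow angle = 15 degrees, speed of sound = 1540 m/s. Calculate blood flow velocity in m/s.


v = fd * c / (2 * f0 * cos(theta))
v = 2272 * 1540 / (2 * 8.3000e+06 * cos(15))
v = 0.2182 m/s


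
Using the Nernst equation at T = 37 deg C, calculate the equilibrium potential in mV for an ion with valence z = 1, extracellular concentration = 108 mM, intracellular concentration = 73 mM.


E = (RT/(zF)) * ln(C_out/C_in)
T = 37 + 273.15 = 310.15 K
E = (8.314 * 310.15 / (1 * 96485)) * ln(108/73)
E = 10.47 mV


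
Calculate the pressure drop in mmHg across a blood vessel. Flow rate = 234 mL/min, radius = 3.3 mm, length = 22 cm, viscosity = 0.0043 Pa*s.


dP = 8*mu*L*Q / (pi*r^4)
Q = 234 mL/min = 3.9e-06 m^3/s
dP = 79.221 Pa = 79.221 / 133.322 mmHg = 0.5942 mmHg


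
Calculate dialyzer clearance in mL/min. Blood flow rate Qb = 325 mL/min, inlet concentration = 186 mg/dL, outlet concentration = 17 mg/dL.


K = Qb * (Cb_in - Cb_out) / Cb_in
K = 325 * (186 - 17) / 186
K = 295.3 mL/min


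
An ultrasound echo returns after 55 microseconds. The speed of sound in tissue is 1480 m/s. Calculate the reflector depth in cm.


depth = c * t / 2
t = 55 us = 5.5000e-05 s
depth = 1480 * 5.5000e-05 / 2
depth = 0.0407 m = 4.07 cm


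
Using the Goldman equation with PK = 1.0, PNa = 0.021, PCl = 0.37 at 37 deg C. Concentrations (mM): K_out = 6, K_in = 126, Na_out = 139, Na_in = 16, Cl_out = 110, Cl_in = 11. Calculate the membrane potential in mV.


Vm = (RT/F)*ln((PK*Ko + PNa*Nao + PCl*Cli)/(PK*Ki + PNa*Nai + PCl*Clo))
Numer = 12.989, Denom = 167.036
Vm = -68.26 mV


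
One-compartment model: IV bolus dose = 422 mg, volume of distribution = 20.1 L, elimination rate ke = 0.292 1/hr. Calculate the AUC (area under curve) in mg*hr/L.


C0 = Dose/Vd = 422/20.1 = 20.995 mg/L
AUC = C0/ke = 20.995/0.292
AUC = 71.9 mg*hr/L


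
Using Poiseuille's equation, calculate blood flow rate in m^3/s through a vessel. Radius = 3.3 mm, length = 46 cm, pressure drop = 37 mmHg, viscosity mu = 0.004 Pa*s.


Q = pi*r^4*dP / (8*mu*L)
r = 0.0033 m, L = 0.46 m
dP = 37 mmHg = 4932.914 Pa
Q = 1.2485e-04 m^3/s


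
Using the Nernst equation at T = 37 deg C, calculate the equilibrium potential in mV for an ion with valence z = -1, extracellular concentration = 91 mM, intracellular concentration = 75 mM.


E = (RT/(zF)) * ln(C_out/C_in)
T = 37 + 273.15 = 310.15 K
E = (8.314 * 310.15 / (-1 * 96485)) * ln(91/75)
E = -5.168 mV


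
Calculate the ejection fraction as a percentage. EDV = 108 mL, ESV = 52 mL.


SV = EDV - ESV = 108 - 52 = 56 mL
EF = SV/EDV * 100 = 56/108 * 100
EF = 51.85%


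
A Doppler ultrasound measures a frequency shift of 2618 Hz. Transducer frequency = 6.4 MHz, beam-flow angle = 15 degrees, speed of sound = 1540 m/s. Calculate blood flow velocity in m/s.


v = fd * c / (2 * f0 * cos(theta))
v = 2618 * 1540 / (2 * 6.4000e+06 * cos(15))
v = 0.3261 m/s


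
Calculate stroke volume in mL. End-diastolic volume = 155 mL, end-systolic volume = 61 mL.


SV = EDV - ESV
SV = 155 - 61
SV = 94 mL


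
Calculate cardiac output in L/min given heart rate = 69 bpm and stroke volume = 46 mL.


CO = HR * SV
CO = 69 * 46 / 1000
CO = 3.174 L/min


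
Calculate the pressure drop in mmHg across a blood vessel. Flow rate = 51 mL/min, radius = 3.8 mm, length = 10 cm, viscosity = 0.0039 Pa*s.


dP = 8*mu*L*Q / (pi*r^4)
Q = 51 mL/min = 8.5e-07 m^3/s
dP = 4.04845 Pa = 4.04845 / 133.322 mmHg = 0.03037 mmHg


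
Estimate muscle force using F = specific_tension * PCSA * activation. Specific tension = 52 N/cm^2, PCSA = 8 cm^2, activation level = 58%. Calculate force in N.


F = sigma * PCSA * activation
F = 52 * 8 * 0.58
F = 241.3 N


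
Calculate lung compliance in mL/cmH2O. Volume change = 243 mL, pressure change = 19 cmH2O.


C = dV / dP
C = 243 / 19
C = 12.79 mL/cmH2O


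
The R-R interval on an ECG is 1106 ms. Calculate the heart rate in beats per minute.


HR = 60 / RR_interval(s)
RR = 1106 ms = 1.106 s
HR = 60 / 1.106 = 54.25 bpm


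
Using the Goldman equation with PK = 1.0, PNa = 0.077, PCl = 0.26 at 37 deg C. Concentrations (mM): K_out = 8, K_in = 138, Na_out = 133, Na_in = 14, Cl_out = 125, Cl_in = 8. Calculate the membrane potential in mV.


Vm = (RT/F)*ln((PK*Ko + PNa*Nao + PCl*Cli)/(PK*Ki + PNa*Nai + PCl*Clo))
Numer = 20.321, Denom = 171.578
Vm = -57.02 mV


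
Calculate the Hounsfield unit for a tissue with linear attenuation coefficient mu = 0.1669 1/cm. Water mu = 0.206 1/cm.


HU = ((mu_tissue - mu_water) / mu_water) * 1000
HU = ((0.1669 - 0.206) / 0.206) * 1000
HU = -189.8


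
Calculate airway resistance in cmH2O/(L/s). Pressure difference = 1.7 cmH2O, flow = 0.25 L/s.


R = dP / flow
R = 1.7 / 0.25
R = 6.8 cmH2O/(L/s)


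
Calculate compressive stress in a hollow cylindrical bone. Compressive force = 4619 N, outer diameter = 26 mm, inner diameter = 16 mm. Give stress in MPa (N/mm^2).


A = pi*(r_o^2 - r_i^2)
r_o = 13 mm, r_i = 8 mm
A = 329.867 mm^2
sigma = F/A = 4619 / 329.867
sigma = 14 MPa


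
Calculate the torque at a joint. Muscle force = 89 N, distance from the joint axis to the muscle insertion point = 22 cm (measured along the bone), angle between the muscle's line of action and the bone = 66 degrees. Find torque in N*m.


Torque = F * d * sin(theta)   (moment arm = d*sin(theta))
d = 22 cm = 0.22 m
Torque = 89 * 0.22 * sin(66)
Torque = 17.89 N*m


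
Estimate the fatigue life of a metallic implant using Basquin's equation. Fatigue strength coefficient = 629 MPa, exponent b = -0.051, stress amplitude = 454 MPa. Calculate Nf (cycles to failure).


sigma_a = sigma_f' * (2Nf)^b
2Nf = (sigma_a/sigma_f')^(1/b)
2Nf = (454/629)^(1/-0.051)
2Nf = 597.54206
Nf = 298.8


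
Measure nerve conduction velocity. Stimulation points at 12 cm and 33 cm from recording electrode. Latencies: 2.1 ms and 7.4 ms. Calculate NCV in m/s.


Distance = (33 - 12) / 100 = 0.21 m
dt = (7.4 - 2.1) / 1000 = 0.0053 s
NCV = dist / dt = 39.62 m/s


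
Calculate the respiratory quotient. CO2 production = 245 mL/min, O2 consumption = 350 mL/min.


RQ = VCO2 / VO2
RQ = 245 / 350
RQ = 0.7


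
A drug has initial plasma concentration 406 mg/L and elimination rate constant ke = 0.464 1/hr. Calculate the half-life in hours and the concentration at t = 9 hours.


t_half = ln(2) / ke = 0.693147 / 0.464 = 1.494 hr
C(t) = C0 * exp(-ke*t) = 406 * exp(-0.464*9)
C(9) = 6.236 mg/L


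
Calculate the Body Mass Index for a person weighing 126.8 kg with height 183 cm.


BMI = weight / height^2
height = 183 cm = 1.83 m
BMI = 126.8 / 1.83^2
BMI = 37.86 kg/m^2


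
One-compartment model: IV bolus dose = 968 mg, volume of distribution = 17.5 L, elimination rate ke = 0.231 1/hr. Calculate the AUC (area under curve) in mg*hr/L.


C0 = Dose/Vd = 968/17.5 = 55.3143 mg/L
AUC = C0/ke = 55.3143/0.231
AUC = 239.5 mg*hr/L


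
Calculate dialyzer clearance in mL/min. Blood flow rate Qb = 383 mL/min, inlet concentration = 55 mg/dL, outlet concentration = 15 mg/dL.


K = Qb * (Cb_in - Cb_out) / Cb_in
K = 383 * (55 - 15) / 55
K = 278.5 mL/min


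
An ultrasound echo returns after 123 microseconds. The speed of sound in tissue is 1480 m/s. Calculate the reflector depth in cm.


depth = c * t / 2
t = 123 us = 1.2300e-04 s
depth = 1480 * 1.2300e-04 / 2
depth = 0.09102 m = 9.102 cm


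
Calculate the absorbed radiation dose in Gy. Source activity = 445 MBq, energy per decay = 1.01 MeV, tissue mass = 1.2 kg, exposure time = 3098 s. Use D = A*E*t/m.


A = 445 MBq = 4.4500e+08 Bq
E = 1.01 MeV = 1.61802e-13 J
D = A*E*t/m = 4.4500e+08*1.61802e-13*3098/1.2
D = 0.1859 Gy


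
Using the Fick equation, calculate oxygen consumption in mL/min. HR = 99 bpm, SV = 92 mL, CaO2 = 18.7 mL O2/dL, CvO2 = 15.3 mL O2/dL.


CO = HR*SV = 99*92/1000 = 9.108 L/min
a-v O2 diff = 18.7 - 15.3 = 3.4 mL/dL
VO2 = CO * (CaO2-CvO2) * 10 dL/L
VO2 = 9.108 * 3.4 * 10
VO2 = 309.7 mL/min


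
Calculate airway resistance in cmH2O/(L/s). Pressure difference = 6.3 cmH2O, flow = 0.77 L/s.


R = dP / flow
R = 6.3 / 0.77
R = 8.182 cmH2O/(L/s)


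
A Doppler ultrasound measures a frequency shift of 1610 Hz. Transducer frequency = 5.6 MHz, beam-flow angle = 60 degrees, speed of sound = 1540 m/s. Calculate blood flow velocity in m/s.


v = fd * c / (2 * f0 * cos(theta))
v = 1610 * 1540 / (2 * 5.6000e+06 * cos(60))
v = 0.4427 m/s


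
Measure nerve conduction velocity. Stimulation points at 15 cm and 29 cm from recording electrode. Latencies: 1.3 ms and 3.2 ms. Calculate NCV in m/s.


Distance = (29 - 15) / 100 = 0.14 m
dt = (3.2 - 1.3) / 1000 = 0.0019 s
NCV = dist / dt = 73.68 m/s


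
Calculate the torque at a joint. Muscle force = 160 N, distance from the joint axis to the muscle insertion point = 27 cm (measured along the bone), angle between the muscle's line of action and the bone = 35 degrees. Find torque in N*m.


Torque = F * d * sin(theta)   (moment arm = d*sin(theta))
d = 27 cm = 0.27 m
Torque = 160 * 0.27 * sin(35)
Torque = 24.78 N*m


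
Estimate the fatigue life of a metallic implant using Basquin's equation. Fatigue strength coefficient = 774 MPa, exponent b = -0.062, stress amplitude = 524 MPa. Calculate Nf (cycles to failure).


sigma_a = sigma_f' * (2Nf)^b
2Nf = (sigma_a/sigma_f')^(1/b)
2Nf = (524/774)^(1/-0.062)
2Nf = 540.02528
Nf = 270


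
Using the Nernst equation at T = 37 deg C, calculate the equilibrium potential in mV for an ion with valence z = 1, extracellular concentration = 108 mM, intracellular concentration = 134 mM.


E = (RT/(zF)) * ln(C_out/C_in)
T = 37 + 273.15 = 310.15 K
E = (8.314 * 310.15 / (1 * 96485)) * ln(108/134)
E = -5.765 mV


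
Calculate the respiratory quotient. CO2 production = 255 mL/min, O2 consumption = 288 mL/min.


RQ = VCO2 / VO2
RQ = 255 / 288
RQ = 0.8854


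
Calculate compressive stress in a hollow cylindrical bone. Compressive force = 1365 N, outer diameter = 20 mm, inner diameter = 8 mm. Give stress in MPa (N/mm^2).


A = pi*(r_o^2 - r_i^2)
r_o = 10 mm, r_i = 4 mm
A = 263.894 mm^2
sigma = F/A = 1365 / 263.894
sigma = 5.173 MPa


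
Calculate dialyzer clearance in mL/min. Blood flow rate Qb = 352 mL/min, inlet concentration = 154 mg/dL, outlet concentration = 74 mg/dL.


K = Qb * (Cb_in - Cb_out) / Cb_in
K = 352 * (154 - 74) / 154
K = 182.9 mL/min


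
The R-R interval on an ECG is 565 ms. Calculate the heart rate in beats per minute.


HR = 60 / RR_interval(s)
RR = 565 ms = 0.565 s
HR = 60 / 0.565 = 106.2 bpm


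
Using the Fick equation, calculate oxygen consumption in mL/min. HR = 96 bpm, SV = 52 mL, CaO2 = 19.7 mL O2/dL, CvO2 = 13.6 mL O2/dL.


CO = HR*SV = 96*52/1000 = 4.992 L/min
a-v O2 diff = 19.7 - 13.6 = 6.1 mL/dL
VO2 = CO * (CaO2-CvO2) * 10 dL/L
VO2 = 4.992 * 6.1 * 10
VO2 = 304.5 mL/min


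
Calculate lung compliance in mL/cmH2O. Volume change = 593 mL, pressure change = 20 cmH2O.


C = dV / dP
C = 593 / 20
C = 29.65 mL/cmH2O


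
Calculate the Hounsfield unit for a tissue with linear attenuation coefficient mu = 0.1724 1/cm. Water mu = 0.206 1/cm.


HU = ((mu_tissue - mu_water) / mu_water) * 1000
HU = ((0.1724 - 0.206) / 0.206) * 1000
HU = -163.1


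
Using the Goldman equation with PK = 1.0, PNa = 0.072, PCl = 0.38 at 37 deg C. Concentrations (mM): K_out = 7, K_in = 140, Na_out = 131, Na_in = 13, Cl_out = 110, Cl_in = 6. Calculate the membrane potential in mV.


Vm = (RT/F)*ln((PK*Ko + PNa*Nao + PCl*Cli)/(PK*Ki + PNa*Nai + PCl*Clo))
Numer = 18.712, Denom = 182.736
Vm = -60.9 mV


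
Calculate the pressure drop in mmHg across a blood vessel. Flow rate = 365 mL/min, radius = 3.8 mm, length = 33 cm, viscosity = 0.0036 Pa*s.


dP = 8*mu*L*Q / (pi*r^4)
Q = 365 mL/min = 6.08333e-06 m^3/s
dP = 88.2599 Pa = 88.2599 / 133.322 mmHg = 0.662 mmHg


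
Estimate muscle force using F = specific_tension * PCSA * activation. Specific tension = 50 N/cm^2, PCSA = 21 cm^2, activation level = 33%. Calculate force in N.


F = sigma * PCSA * activation
F = 50 * 21 * 0.33
F = 346.5 N


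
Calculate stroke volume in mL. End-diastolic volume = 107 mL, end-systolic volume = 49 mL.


SV = EDV - ESV
SV = 107 - 49
SV = 58 mL


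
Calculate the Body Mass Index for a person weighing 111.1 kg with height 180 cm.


BMI = weight / height^2
height = 180 cm = 1.8 m
BMI = 111.1 / 1.8^2
BMI = 34.29 kg/m^2


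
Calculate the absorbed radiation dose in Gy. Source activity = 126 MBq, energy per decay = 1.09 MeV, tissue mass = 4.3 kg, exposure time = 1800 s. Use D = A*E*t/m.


A = 126 MBq = 1.2600e+08 Bq
E = 1.09 MeV = 1.74618e-13 J
D = A*E*t/m = 1.2600e+08*1.74618e-13*1800/4.3
D = 0.00921 Gy


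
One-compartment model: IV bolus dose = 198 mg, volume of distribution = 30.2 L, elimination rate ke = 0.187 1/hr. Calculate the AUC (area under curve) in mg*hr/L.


C0 = Dose/Vd = 198/30.2 = 6.55629 mg/L
AUC = C0/ke = 6.55629/0.187
AUC = 35.06 mg*hr/L


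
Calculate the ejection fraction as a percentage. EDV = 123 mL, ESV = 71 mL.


SV = EDV - ESV = 123 - 71 = 52 mL
EF = SV/EDV * 100 = 52/123 * 100
EF = 42.28%


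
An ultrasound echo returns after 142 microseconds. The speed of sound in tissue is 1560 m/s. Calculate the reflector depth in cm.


depth = c * t / 2
t = 142 us = 1.4200e-04 s
depth = 1560 * 1.4200e-04 / 2
depth = 0.11076 m = 11.076 cm


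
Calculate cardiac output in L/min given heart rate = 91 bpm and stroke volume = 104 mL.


CO = HR * SV
CO = 91 * 104 / 1000
CO = 9.464 L/min


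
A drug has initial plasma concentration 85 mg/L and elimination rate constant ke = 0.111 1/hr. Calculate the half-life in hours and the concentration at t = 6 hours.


t_half = ln(2) / ke = 0.693147 / 0.111 = 6.245 hr
C(t) = C0 * exp(-ke*t) = 85 * exp(-0.111*6)
C(6) = 43.67 mg/L


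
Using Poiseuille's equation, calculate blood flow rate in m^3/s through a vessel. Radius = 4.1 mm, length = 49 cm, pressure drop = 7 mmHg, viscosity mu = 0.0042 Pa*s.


Q = pi*r^4*dP / (8*mu*L)
r = 0.0041 m, L = 0.49 m
dP = 7 mmHg = 933.254 Pa
Q = 5.0321e-05 m^3/s


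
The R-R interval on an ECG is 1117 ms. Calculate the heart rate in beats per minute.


HR = 60 / RR_interval(s)
RR = 1117 ms = 1.117 s
HR = 60 / 1.117 = 53.72 bpm


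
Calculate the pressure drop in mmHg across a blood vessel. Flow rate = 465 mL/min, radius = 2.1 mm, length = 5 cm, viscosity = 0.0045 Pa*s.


dP = 8*mu*L*Q / (pi*r^4)
Q = 465 mL/min = 7.75e-06 m^3/s
dP = 228.322 Pa = 228.322 / 133.322 mmHg = 1.713 mmHg


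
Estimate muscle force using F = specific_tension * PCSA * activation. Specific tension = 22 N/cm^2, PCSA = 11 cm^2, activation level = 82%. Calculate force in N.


F = sigma * PCSA * activation
F = 22 * 11 * 0.82
F = 198.4 N


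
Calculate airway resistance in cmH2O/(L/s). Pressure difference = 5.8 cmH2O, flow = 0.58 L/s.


R = dP / flow
R = 5.8 / 0.58
R = 10 cmH2O/(L/s)


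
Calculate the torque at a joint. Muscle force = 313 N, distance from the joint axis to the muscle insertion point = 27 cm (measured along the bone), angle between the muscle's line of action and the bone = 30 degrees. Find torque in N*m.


Torque = F * d * sin(theta)   (moment arm = d*sin(theta))
d = 27 cm = 0.27 m
Torque = 313 * 0.27 * sin(30)
Torque = 42.25 N*m


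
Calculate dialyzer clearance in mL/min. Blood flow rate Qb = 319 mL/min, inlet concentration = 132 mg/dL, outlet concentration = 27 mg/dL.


K = Qb * (Cb_in - Cb_out) / Cb_in
K = 319 * (132 - 27) / 132
K = 253.8 mL/min


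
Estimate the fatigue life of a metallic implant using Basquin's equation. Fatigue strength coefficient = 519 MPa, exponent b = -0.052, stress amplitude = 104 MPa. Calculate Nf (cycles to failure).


sigma_a = sigma_f' * (2Nf)^b
2Nf = (sigma_a/sigma_f')^(1/b)
2Nf = (104/519)^(1/-0.052)
2Nf = 2.6647361e+13
Nf = 1.3324e+13


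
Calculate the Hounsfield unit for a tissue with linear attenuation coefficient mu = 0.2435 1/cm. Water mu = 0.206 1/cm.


HU = ((mu_tissue - mu_water) / mu_water) * 1000
HU = ((0.2435 - 0.206) / 0.206) * 1000
HU = 182


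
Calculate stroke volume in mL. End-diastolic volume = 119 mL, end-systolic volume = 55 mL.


SV = EDV - ESV
SV = 119 - 55
SV = 64 mL


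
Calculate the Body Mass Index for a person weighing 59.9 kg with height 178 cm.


BMI = weight / height^2
height = 178 cm = 1.78 m
BMI = 59.9 / 1.78^2
BMI = 18.91 kg/m^2


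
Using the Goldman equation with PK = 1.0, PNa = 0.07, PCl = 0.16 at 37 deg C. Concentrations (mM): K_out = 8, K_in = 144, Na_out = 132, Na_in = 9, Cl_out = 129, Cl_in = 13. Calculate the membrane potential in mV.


Vm = (RT/F)*ln((PK*Ko + PNa*Nao + PCl*Cli)/(PK*Ki + PNa*Nai + PCl*Clo))
Numer = 19.32, Denom = 165.27
Vm = -57.36 mV


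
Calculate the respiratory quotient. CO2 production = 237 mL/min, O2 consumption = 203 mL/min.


RQ = VCO2 / VO2
RQ = 237 / 203
RQ = 1.167


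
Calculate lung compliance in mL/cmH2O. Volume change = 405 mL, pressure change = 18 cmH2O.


C = dV / dP
C = 405 / 18
C = 22.5 mL/cmH2O


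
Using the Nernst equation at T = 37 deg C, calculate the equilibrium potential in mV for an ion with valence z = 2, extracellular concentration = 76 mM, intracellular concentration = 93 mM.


E = (RT/(zF)) * ln(C_out/C_in)
T = 37 + 273.15 = 310.15 K
E = (8.314 * 310.15 / (2 * 96485)) * ln(76/93)
E = -2.697 mV
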